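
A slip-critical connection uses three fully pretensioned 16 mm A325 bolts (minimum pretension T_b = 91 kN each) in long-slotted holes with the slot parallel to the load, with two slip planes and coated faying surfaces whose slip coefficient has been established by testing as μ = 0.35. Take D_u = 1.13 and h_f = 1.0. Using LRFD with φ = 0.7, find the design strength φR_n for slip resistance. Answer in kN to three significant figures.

R_n = μ · D_u · h_f · T_b · n_s · n_b = 0.35 × 1.13 × 1.0 × 91 × 2 × 3 = 215.9 kN.
Design strength φR_n = 0.7 × 215.9 = 151 kN.

151 kN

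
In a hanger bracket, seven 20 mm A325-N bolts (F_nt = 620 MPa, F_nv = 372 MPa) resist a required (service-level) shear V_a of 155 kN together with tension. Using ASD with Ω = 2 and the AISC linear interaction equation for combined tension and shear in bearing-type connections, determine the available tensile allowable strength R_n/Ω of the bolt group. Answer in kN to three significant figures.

A_b = π·20²/4 = 314.2 mm²; f_rv = 155 × 1000 / (7 × 314.2) = 70.48 MPa.
F'_nt = 1.3 F_nt − (Ω F_nt / F_nv) f_rv = 1.3·620 − (2·620/372)·70.48 = 571.1 MPa, capped at F_nt → F'_nt = 571.1 MPa.
R_n = F'_nt · A_b · n = 571.1 × 314.2 × 7 / 1000 = 1256 kN.
Allowable strength R_n/Ω = 1256 / 2 = 628 kN.

628 kN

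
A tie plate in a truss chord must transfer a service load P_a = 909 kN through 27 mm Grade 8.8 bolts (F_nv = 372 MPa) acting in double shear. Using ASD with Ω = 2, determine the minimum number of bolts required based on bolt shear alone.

A_b = π·27²/4 = 572.6 mm².
Per-bolt allowable strength R_n/Ω = 372 × 572.6 × 2 / 1000 / 2 = 213 kN.
n ≥ 909 / 213 = 4.268 → use 5 bolts.

5 bolts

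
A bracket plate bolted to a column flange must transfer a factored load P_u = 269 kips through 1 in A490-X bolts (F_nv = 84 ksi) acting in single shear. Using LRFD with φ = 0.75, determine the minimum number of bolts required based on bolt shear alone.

A_b = π·1²/4 = 0.7854 in².
Per-bolt design strength φR_n = 0.75 × 84 × 0.7854 × 1 = 49.48 kips.
n ≥ 269 / 49.48 = 5.437 → use 6 bolts.

6 bolts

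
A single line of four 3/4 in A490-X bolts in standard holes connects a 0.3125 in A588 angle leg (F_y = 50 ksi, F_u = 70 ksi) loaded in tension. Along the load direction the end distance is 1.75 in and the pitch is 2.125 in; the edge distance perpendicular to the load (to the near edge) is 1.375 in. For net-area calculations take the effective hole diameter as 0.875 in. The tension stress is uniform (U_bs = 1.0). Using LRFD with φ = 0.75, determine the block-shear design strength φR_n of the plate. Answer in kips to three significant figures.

Shear plane L_v = 1.75 + 3·2.125 = 8.125 in; A_gv = 8.125 × 0.3125 = 2.539 in².
A_nv = (8.125 − 3.5·0.875) × 0.3125 = 1.582 in².
A_nt = (1.375 − 0.5·0.875) × 0.3125 = 0.293 in².
0.6 F_u A_nv = 66.45 kips; 0.6 F_y A_gv = 76.17 kips → shear rupture governs the shear term.
R_n = 66.45 + 1.0 × 70 × 0.293 = 86.95 kips.
Design strength φR_n = 0.75 × 86.95 = 65.2 kips.

65.2 kips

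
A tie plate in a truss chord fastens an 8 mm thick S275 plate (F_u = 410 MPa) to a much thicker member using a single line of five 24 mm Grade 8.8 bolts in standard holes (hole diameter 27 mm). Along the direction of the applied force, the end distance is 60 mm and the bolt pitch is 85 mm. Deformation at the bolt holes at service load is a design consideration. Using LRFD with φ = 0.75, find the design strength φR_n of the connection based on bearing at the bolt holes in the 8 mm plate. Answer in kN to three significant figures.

Per bolt r_n = 1.2 l_c t F_u ≤ 2.4 d t F_u; upper limit = 2.4 × 24 × 8 × 410 / 1000 = 188.9 kN.
Edge bolt: l_c = 60 − 27/2 = 46.5 mm → 1.2 × 46.5 × 8 × 410 / 1000 = 183 → r_n = 183 kN.
Interior bolts: l_c = 85 − 27 = 58 mm → 1.2 × 58 × 8 × 410 / 1000 = 228.3 → r_n = 188.9 kN.
R_n = 1 × 183 + 4 × 188.9 = 938.7 kN.
Design strength φR_n = 0.75 × 938.7 = 704 kN.

704 kN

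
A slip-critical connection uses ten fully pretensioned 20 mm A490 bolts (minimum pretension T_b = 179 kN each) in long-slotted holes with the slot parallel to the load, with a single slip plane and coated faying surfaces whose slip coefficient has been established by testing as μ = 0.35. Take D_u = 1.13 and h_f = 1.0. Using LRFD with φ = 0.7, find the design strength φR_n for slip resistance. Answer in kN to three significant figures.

496 kN

R_n = μ · D_u · h_f · T_b · n_s · n_b = 0.35 × 1.13 × 1.0 × 179 × 1 × 10 = 707.9 kN.
Design strength φR_n = 0.7 × 707.9 = 496 kN.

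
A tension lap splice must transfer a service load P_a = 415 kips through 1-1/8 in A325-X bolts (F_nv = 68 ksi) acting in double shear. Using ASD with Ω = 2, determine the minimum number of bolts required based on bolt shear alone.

7 bolts

A_b = π·1.125²/4 = 0.994 in².
Per-bolt allowable strength R_n/Ω = 68 × 0.994 × 2 / 2 = 67.59 kips.
n ≥ 415 / 67.59 = 6.14 → use 7 bolts.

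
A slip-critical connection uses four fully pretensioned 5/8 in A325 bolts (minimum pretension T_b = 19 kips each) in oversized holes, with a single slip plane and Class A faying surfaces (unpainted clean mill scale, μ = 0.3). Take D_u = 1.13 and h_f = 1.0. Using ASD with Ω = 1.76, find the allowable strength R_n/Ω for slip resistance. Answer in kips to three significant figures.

14.6 kips

R_n = μ · D_u · h_f · T_b · n_s · n_b = 0.3 × 1.13 × 1.0 × 19 × 1 × 4 = 25.76 kips.
Allowable strength R_n/Ω = 25.76 / 1.76 = 14.6 kips.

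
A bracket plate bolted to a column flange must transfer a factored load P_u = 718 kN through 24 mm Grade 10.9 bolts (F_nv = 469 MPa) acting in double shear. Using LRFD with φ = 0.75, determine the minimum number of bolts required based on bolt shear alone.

A_b = π·24²/4 = 452.4 mm².
Per-bolt design strength φR_n = 0.75 × 469 × 452.4 × 2 / 1000 = 318.3 kN.
n ≥ 718 / 318.3 = 2.256 → use 3 bolts.

3 bolts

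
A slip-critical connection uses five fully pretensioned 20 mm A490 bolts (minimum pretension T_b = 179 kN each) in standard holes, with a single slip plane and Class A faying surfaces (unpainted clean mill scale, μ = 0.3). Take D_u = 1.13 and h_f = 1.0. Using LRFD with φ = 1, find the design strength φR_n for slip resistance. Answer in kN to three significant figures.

303 kN

R_n = μ · D_u · h_f · T_b · n_s · n_b = 0.3 × 1.13 × 1.0 × 179 × 1 × 5 = 303.4 kN.
Design strength φR_n = 1 × 303.4 = 303 kN.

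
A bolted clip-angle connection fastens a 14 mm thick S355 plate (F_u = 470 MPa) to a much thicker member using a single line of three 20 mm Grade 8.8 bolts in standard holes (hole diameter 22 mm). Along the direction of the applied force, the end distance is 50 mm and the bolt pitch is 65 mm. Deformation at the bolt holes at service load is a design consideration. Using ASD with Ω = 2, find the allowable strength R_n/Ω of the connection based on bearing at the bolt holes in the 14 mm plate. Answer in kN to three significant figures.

470 kN

Per bolt r_n = 1.2 l_c t F_u ≤ 2.4 d t F_u; upper limit = 2.4 × 20 × 14 × 470 / 1000 = 315.8 kN.
Edge bolt: l_c = 50 − 22/2 = 39 mm → 1.2 × 39 × 14 × 470 / 1000 = 307.9 → r_n = 307.9 kN.
Interior bolts: l_c = 65 − 22 = 43 mm → 1.2 × 43 × 14 × 470 / 1000 = 339.5 → r_n = 315.8 kN.
R_n = 1 × 307.9 + 2 × 315.8 = 939.6 kN.
Allowable strength R_n/Ω = 939.6 / 2 = 470 kN.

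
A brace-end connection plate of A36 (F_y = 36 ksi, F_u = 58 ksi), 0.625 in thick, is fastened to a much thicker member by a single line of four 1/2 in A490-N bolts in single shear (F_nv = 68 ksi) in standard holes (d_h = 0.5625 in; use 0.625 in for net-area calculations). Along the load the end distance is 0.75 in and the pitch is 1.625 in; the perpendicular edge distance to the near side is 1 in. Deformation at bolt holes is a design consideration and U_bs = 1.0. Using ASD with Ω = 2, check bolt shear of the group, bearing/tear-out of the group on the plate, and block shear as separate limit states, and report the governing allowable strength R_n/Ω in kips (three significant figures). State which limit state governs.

Bolt shear: A_b = π·0.5²/4 = 0.1963 in²; R_n = 68 × 0.1963 × 4 × 1 = 53.41 kips → 53.41 / 2 = 26.7 kips.
Bearing: edge l_c = 0.4688, r_n = 20.39 kips; interior l_c = 1.062, r_n = 43.5 kips; R_n = 20.39 + 3·43.5 = 150.9 kips → 75.4 kips.
Block shear: A_gv = 3.516, A_nv = 2.148, A_nt = 0.4297 in²; R_n = min(0.6F_uA_nv, 0.6F_yA_gv) + U_bs·F_u·A_nt = 99.69 kips → 49.8 kips.
Bolt shear governs: 26.7 kips.

26.7 kips (bolt shear governs)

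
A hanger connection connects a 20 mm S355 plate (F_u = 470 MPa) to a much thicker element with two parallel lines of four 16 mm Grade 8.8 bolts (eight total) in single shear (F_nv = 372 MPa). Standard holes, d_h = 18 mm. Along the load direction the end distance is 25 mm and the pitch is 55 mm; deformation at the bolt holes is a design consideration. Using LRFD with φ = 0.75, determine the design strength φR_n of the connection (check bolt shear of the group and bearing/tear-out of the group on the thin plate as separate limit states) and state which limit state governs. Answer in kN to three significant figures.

Bolt shear: A_b = π·16²/4 = 201.1 mm²; R_n = 372 × 201.1 × 8 × 1 / 1000 = 598.4 kN → 0.75 × 598.4 = 449 kN.
Bearing (1.2 l_c t F_u ≤ 2.4 d t F_u): upper limit = 2.4·16·20·470 / 1000 = 361 kN.
  Edge l_c = 25 − 18/2 = 16 → r_n = 180.5 kN; interior l_c = 55 − 18 = 37 → r_n = 361 kN.
  R_n,bearing = 2·180.5 + 6·361 = 2527 kN → 0.75 × 2527 = 1900 kN.
Bolt shear governs: 449 kN.

449 kN (bolt shear governs)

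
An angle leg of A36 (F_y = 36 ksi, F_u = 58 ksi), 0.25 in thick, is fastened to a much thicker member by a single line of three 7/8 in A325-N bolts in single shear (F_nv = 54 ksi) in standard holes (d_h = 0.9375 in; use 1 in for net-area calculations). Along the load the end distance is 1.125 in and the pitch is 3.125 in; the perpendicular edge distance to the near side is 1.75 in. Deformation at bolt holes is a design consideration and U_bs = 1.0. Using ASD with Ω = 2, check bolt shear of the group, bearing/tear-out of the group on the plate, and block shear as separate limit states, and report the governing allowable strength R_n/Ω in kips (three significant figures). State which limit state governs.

29 kips (block shear governs)

Bolt shear: A_b = π·0.875²/4 = 0.6013 in²; R_n = 54 × 0.6013 × 3 × 1 = 97.41 kips → 97.41 / 2 = 48.7 kips.
Bearing: edge l_c = 0.6562, r_n = 11.42 kips; interior l_c = 2.188, r_n = 30.45 kips; R_n = 11.42 + 2·30.45 = 72.32 kips → 36.2 kips.
Block shear: A_gv = 1.844, A_nv = 1.219, A_nt = 0.3125 in²; R_n = min(0.6F_uA_nv, 0.6F_yA_gv) + U_bs·F_u·A_nt = 57.95 kips → 29 kips.
Block shear governs: 29 kips.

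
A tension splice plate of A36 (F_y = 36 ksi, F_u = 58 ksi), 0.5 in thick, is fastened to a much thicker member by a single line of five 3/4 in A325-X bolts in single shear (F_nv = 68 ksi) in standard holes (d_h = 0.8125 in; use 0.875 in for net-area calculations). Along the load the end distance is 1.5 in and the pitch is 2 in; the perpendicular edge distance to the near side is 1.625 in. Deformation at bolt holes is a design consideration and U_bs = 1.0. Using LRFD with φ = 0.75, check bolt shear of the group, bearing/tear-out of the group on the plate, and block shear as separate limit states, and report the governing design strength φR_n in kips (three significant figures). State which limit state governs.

98.4 kips (block shear governs)

Bolt shear: A_b = π·0.75²/4 = 0.4418 in²; R_n = 68 × 0.4418 × 5 × 1 = 150.2 kips → 0.75 × 150.2 = 113 kips.
Bearing: edge l_c = 1.094, r_n = 38.06 kips; interior l_c = 1.188, r_n = 41.33 kips; R_n = 38.06 + 4·41.33 = 203.4 kips → 153 kips.
Block shear: A_gv = 4.75, A_nv = 2.781, A_nt = 0.5938 in²; R_n = min(0.6F_uA_nv, 0.6F_yA_gv) + U_bs·F_u·A_nt = 131.2 kips → 98.4 kips.
Block shear governs: 98.4 kips.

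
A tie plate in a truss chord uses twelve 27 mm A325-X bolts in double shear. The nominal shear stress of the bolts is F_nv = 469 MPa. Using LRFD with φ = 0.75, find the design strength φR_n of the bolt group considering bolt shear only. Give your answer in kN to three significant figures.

A_b = π × 27² / 4 = 572.6 mm².
R_n = F_nv · A_b · n · n_s = 469 × 572.6 × 12 × 2 / 1000 = 6445 kN.
Design strength φR_n = 0.75 × 6445 = 4830 kN.

4830 kN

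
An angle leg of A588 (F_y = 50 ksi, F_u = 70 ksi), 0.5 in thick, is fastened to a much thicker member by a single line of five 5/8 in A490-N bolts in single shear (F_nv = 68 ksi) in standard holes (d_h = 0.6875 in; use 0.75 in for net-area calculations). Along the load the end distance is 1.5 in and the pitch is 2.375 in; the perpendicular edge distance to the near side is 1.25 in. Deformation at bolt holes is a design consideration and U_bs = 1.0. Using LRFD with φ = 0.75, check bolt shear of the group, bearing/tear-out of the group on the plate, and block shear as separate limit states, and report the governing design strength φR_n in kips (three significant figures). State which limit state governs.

78.2 kips (bolt shear governs)

Bolt shear: A_b = π·0.625²/4 = 0.3068 in²; R_n = 68 × 0.3068 × 5 × 1 = 104.3 kips → 0.75 × 104.3 = 78.2 kips.
Bearing: edge l_c = 1.156, r_n = 48.56 kips; interior l_c = 1.688, r_n = 52.5 kips; R_n = 48.56 + 4·52.5 = 258.6 kips → 194 kips.
Block shear: A_gv = 5.5, A_nv = 3.812, A_nt = 0.4375 in²; R_n = min(0.6F_uA_nv, 0.6F_yA_gv) + U_bs·F_u·A_nt = 190.8 kips → 143 kips.
Bolt shear governs: 78.2 kips.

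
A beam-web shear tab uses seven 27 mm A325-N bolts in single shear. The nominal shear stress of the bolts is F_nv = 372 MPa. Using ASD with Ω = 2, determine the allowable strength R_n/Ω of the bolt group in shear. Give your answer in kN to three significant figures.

745 kN

A_b = π × 27² / 4 = 572.6 mm².
R_n = F_nv · A_b · n · n_s = 372 × 572.6 × 7 × 1 / 1000 = 1491 kN.
Allowable strength R_n/Ω = 1491 / 2 = 745 kN.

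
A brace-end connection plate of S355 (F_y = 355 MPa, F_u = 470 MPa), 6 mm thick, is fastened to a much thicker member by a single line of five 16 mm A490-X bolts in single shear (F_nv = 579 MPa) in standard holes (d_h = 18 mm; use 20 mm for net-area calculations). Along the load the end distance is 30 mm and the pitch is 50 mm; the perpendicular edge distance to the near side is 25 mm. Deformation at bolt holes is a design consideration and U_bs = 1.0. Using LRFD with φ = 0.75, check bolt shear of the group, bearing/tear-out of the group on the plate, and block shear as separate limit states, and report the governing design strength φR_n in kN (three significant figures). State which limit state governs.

209 kN (block shear governs)

Bolt shear: A_b = π·16²/4 = 201.1 mm²; R_n = 579 × 201.1 × 5 × 1 / 1000 = 582.1 kN → 0.75 × 582.1 = 437 kN.
Bearing: edge l_c = 21, r_n = 71.06 kN; interior l_c = 32, r_n = 108.3 kN; R_n = 71.06 + 4·108.3 = 504.2 kN → 378 kN.
Block shear: A_gv = 1380, A_nv = 840, A_nt = 90 mm²; R_n = min(0.6F_uA_nv, 0.6F_yA_gv) + U_bs·F_u·A_nt = 279.2 kN → 209 kN.
Block shear governs: 209 kN.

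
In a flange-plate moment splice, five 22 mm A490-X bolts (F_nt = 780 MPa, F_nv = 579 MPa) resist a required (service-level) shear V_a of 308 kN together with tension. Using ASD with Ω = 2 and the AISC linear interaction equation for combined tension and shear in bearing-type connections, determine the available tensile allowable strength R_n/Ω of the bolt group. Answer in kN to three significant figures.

549 kN

A_b = π·22²/4 = 380.1 mm²; f_rv = 308 × 1000 / (5 × 380.1) = 162 MPa.
F'_nt = 1.3 F_nt − (Ω F_nt / F_nv) f_rv = 1.3·780 − (2·780/579)·162 = 577.4 MPa, capped at F_nt → F'_nt = 577.4 MPa.
R_n = F'_nt · A_b · n = 577.4 × 380.1 × 5 / 1000 = 1097 kN.
Allowable strength R_n/Ω = 1097 / 2 = 549 kN.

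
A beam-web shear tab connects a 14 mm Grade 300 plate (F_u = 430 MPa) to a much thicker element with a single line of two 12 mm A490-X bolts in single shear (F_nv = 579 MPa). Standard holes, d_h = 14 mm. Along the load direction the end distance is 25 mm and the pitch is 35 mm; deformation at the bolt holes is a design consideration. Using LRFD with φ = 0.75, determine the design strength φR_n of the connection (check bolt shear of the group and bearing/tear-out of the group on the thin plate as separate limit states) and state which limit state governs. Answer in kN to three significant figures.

Bolt shear: A_b = π·12²/4 = 113.1 mm²; R_n = 579 × 113.1 × 2 × 1 / 1000 = 131 kN → 0.75 × 131 = 98.2 kN.
Bearing (1.2 l_c t F_u ≤ 2.4 d t F_u): upper limit = 2.4·12·14·430 / 1000 = 173.4 kN.
  Edge l_c = 25 − 14/2 = 18 → r_n = 130 kN; interior l_c = 35 − 14 = 21 → r_n = 151.7 kN.
  R_n,bearing = 1·130 + 1·151.7 = 281.7 kN → 0.75 × 281.7 = 211 kN.
Bolt shear governs: 98.2 kN.

98.2 kN (bolt shear governs)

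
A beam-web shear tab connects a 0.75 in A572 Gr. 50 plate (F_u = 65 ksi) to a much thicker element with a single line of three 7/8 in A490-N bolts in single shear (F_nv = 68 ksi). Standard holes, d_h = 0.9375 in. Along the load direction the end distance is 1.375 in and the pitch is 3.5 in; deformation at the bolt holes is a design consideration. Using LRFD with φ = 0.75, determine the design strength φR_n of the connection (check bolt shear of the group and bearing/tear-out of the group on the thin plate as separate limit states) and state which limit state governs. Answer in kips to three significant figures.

Bolt shear: A_b = π·0.875²/4 = 0.6013 in²; R_n = 68 × 0.6013 × 3 × 1 = 122.7 kips → 0.75 × 122.7 = 92 kips.
Bearing (1.2 l_c t F_u ≤ 2.4 d t F_u): upper limit = 2.4·0.875·0.75·65 = 102.4 kips.
  Edge l_c = 1.375 − 0.9375/2 = 0.9062 → r_n = 53.02 kips; interior l_c = 3.5 − 0.9375 = 2.562 → r_n = 102.4 kips.
  R_n,bearing = 1·53.02 + 2·102.4 = 257.8 kips → 0.75 × 257.8 = 193 kips.
Bolt shear governs: 92 kips.

92 kips (bolt shear governs)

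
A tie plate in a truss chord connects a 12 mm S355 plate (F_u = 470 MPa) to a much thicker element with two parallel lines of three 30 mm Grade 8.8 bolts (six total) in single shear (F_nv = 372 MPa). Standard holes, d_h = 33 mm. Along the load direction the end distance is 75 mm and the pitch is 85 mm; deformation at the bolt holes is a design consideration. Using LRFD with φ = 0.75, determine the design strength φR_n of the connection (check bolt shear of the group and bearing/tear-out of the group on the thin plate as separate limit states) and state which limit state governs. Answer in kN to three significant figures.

1180 kN (bolt shear governs)

Bolt shear: A_b = π·30²/4 = 706.9 mm²; R_n = 372 × 706.9 × 6 × 1 / 1000 = 1578 kN → 0.75 × 1578 = 1180 kN.
Bearing (1.2 l_c t F_u ≤ 2.4 d t F_u): upper limit = 2.4·30·12·470 / 1000 = 406.1 kN.
  Edge l_c = 75 − 33/2 = 58.5 → r_n = 395.9 kN; interior l_c = 85 − 33 = 52 → r_n = 351.9 kN.
  R_n,bearing = 2·395.9 + 4·351.9 = 2200 kN → 0.75 × 2200 = 1650 kN.
Bolt shear governs: 1180 kN.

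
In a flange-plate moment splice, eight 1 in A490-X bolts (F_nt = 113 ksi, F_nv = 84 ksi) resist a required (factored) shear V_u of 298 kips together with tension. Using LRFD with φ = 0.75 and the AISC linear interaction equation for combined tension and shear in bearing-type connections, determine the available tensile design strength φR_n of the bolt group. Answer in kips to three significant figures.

291 kips

A_b = π·1²/4 = 0.7854 in²; f_rv = 298 / (8 × 0.7854) = 47.43 ksi.
F'_nt = 1.3 F_nt − (F_nt / φF_nv) f_rv = 1.3·113 − (113/(0.75·84))·47.43 = 61.83 ksi, capped at F_nt → F'_nt = 61.83 ksi.
R_n = F'_nt · A_b · n = 61.83 × 0.7854 × 8 = 388.5 kips.
Design strength φR_n = 0.75 × 388.5 = 291 kips.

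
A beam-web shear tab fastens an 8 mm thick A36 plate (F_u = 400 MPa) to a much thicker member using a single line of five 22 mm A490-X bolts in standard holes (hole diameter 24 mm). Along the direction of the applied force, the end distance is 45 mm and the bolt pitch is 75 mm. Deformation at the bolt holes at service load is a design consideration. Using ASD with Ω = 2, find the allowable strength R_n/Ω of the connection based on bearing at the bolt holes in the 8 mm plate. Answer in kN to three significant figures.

401 kN

Per bolt r_n = 1.2 l_c t F_u ≤ 2.4 d t F_u; upper limit = 2.4 × 22 × 8 × 400 / 1000 = 169 kN.
Edge bolt: l_c = 45 − 24/2 = 33 mm → 1.2 × 33 × 8 × 400 / 1000 = 126.7 → r_n = 126.7 kN.
Interior bolts: l_c = 75 − 24 = 51 mm → 1.2 × 51 × 8 × 400 / 1000 = 195.8 → r_n = 169 kN.
R_n = 1 × 126.7 + 4 × 169 = 802.6 kN.
Allowable strength R_n/Ω = 802.6 / 2 = 401 kN.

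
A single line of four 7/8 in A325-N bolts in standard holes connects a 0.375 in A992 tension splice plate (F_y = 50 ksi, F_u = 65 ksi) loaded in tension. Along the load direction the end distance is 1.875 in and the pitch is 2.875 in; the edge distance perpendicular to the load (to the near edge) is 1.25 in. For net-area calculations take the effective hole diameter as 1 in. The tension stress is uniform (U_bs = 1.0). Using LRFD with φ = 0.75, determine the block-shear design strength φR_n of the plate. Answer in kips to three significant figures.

Shear plane L_v = 1.875 + 3·2.875 = 10.5 in; A_gv = 10.5 × 0.375 = 3.938 in².
A_nv = (10.5 − 3.5·1) × 0.375 = 2.625 in².
A_nt = (1.25 − 0.5·1) × 0.375 = 0.2812 in².
0.6 F_u A_nv = 102.4 kips; 0.6 F_y A_gv = 118.1 kips → shear rupture governs the shear term.
R_n = 102.4 + 1.0 × 65 × 0.2812 = 120.7 kips.
Design strength φR_n = 0.75 × 120.7 = 90.5 kips.

90.5 kips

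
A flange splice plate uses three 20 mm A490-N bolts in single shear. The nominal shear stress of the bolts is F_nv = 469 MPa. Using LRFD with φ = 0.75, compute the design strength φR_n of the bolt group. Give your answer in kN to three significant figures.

A_b = π × 20² / 4 = 314.2 mm².
R_n = F_nv · A_b · n · n_s = 469 × 314.2 × 3 × 1 / 1000 = 442 kN.
Design strength φR_n = 0.75 × 442 = 332 kN.

332 kN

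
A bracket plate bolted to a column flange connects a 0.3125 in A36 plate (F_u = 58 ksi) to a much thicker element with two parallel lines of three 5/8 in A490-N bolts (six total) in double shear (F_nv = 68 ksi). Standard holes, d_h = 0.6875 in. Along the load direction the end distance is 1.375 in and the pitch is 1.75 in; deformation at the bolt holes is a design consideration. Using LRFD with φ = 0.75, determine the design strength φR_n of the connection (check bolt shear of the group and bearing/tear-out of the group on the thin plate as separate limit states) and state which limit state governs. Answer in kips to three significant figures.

Bolt shear: A_b = π·0.625²/4 = 0.3068 in²; R_n = 68 × 0.3068 × 6 × 2 = 250.3 kips → 0.75 × 250.3 = 188 kips.
Bearing (1.2 l_c t F_u ≤ 2.4 d t F_u): upper limit = 2.4·0.625·0.3125·58 = 27.19 kips.
  Edge l_c = 1.375 − 0.6875/2 = 1.031 → r_n = 22.43 kips; interior l_c = 1.75 − 0.6875 = 1.062 → r_n = 23.11 kips.
  R_n,bearing = 2·22.43 + 4·23.11 = 137.3 kips → 0.75 × 137.3 = 103 kips.
Bearing governs: 103 kips.

103 kips (bearing governs)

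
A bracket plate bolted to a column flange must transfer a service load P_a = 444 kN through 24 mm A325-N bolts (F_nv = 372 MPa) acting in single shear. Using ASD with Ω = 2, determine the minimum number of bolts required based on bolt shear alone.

A_b = π·24²/4 = 452.4 mm².
Per-bolt allowable strength R_n/Ω = 372 × 452.4 × 1 / 1000 / 2 = 84.14 kN.
n ≥ 444 / 84.14 = 5.277 → use 6 bolts.

6 bolts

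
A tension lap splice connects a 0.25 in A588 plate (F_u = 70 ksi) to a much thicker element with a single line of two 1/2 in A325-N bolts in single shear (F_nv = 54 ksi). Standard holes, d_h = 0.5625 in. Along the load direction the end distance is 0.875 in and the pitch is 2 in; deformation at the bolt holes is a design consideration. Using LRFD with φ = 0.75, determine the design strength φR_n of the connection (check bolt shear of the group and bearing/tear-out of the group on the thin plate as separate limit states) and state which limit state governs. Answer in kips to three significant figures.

Bolt shear: A_b = π·0.5²/4 = 0.1963 in²; R_n = 54 × 0.1963 × 2 × 1 = 21.21 kips → 0.75 × 21.21 = 15.9 kips.
Bearing (1.2 l_c t F_u ≤ 2.4 d t F_u): upper limit = 2.4·0.5·0.25·70 = 21 kips.
  Edge l_c = 0.875 − 0.5625/2 = 0.5938 → r_n = 12.47 kips; interior l_c = 2 − 0.5625 = 1.438 → r_n = 21 kips.
  R_n,bearing = 1·12.47 + 1·21 = 33.47 kips → 0.75 × 33.47 = 25.1 kips.
Bolt shear governs: 15.9 kips.

15.9 kips (bolt shear governs)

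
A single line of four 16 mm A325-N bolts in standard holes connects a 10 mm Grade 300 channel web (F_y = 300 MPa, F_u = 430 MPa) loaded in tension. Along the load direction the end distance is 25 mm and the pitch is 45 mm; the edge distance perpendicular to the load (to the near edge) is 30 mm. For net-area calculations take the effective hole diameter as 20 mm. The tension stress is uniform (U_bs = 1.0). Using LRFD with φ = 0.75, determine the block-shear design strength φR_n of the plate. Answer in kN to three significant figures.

Shear plane L_v = 25 + 3·45 = 160 mm; A_gv = 160 × 10 = 1600 mm².
A_nv = (160 − 3.5·20) × 10 = 900 mm².
A_nt = (30 − 0.5·20) × 10 = 200 mm².
0.6 F_u A_nv = 232.2 kN; 0.6 F_y A_gv = 288 kN → shear rupture governs the shear term.
R_n = 232.2 + 1.0 × 430 × 200 / 1000 = 318.2 kN.
Design strength φR_n = 0.75 × 318.2 = 239 kN.

239 kN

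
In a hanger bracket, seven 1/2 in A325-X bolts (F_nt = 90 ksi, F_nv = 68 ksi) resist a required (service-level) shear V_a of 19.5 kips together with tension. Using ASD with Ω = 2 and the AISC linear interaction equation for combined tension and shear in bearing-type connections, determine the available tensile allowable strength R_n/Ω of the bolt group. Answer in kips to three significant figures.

A_b = π·0.5²/4 = 0.1963 in²; f_rv = 19.5 / (7 × 0.1963) = 14.19 ksi.
F'_nt = 1.3 F_nt − (Ω F_nt / F_nv) f_rv = 1.3·90 − (2·90/68)·14.19 = 79.44 ksi, capped at F_nt → F'_nt = 79.44 ksi.
R_n = F'_nt · A_b · n = 79.44 × 0.1963 × 7 = 109.2 kips.
Allowable strength R_n/Ω = 109.2 / 2 = 54.6 kips.

54.6 kips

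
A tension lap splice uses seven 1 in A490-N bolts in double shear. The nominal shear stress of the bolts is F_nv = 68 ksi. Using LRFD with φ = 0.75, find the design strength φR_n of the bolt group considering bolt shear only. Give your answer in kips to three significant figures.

A_b = π × 1² / 4 = 0.7854 in².
R_n = F_nv · A_b · n · n_s = 68 × 0.7854 × 7 × 2 = 747.7 kips.
Design strength φR_n = 0.75 × 747.7 = 561 kips.

561 kips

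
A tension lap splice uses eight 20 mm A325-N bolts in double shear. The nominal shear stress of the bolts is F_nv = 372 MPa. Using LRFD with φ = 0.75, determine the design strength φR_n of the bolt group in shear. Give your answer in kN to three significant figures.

A_b = π × 20² / 4 = 314.2 mm².
R_n = F_nv · A_b · n · n_s = 372 × 314.2 × 8 × 2 / 1000 = 1870 kN.
Design strength φR_n = 0.75 × 1870 = 1400 kN.

1400 kN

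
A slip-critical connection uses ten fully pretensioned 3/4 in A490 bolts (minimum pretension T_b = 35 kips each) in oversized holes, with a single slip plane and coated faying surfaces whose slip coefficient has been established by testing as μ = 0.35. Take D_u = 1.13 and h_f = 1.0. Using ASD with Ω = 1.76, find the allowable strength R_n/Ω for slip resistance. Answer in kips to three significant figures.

78.7 kips

R_n = μ · D_u · h_f · T_b · n_s · n_b = 0.35 × 1.13 × 1.0 × 35 × 1 × 10 = 138.4 kips.
Allowable strength R_n/Ω = 138.4 / 1.76 = 78.7 kips.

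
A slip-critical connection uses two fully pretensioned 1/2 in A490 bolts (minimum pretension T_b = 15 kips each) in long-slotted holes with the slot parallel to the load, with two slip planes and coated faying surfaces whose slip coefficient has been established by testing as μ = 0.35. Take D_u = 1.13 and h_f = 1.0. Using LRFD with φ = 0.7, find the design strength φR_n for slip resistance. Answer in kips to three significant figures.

16.6 kips

R_n = μ · D_u · h_f · T_b · n_s · n_b = 0.35 × 1.13 × 1.0 × 15 × 2 × 2 = 23.73 kips.
Design strength φR_n = 0.7 × 23.73 = 16.6 kips.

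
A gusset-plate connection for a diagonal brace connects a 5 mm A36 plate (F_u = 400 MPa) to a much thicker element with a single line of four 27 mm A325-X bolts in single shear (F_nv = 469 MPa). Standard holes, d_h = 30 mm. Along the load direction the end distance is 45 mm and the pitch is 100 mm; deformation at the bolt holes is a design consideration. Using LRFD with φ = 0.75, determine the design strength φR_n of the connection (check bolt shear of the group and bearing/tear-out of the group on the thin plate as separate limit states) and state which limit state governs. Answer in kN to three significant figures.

Bolt shear: A_b = π·27²/4 = 572.6 mm²; R_n = 469 × 572.6 × 4 × 1 / 1000 = 1074 kN → 0.75 × 1074 = 806 kN.
Bearing (1.2 l_c t F_u ≤ 2.4 d t F_u): upper limit = 2.4·27·5·400 / 1000 = 129.6 kN.
  Edge l_c = 45 − 30/2 = 30 → r_n = 72 kN; interior l_c = 100 − 30 = 70 → r_n = 129.6 kN.
  R_n,bearing = 1·72 + 3·129.6 = 460.8 kN → 0.75 × 460.8 = 346 kN.
Bearing governs: 346 kN.

346 kN (bearing governs)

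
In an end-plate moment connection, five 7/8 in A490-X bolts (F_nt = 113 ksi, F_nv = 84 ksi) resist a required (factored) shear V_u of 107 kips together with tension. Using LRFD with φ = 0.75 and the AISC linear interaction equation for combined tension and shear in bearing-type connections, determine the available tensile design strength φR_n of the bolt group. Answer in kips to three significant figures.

A_b = π·0.875²/4 = 0.6013 in²; f_rv = 107 / (5 × 0.6013) = 35.59 ksi.
F'_nt = 1.3 F_nt − (F_nt / φF_nv) f_rv = 1.3·113 − (113/(0.75·84))·35.59 = 83.07 ksi, capped at F_nt → F'_nt = 83.07 ksi.
R_n = F'_nt · A_b · n = 83.07 × 0.6013 × 5 = 249.7 kips.
Design strength φR_n = 0.75 × 249.7 = 187 kips.

187 kips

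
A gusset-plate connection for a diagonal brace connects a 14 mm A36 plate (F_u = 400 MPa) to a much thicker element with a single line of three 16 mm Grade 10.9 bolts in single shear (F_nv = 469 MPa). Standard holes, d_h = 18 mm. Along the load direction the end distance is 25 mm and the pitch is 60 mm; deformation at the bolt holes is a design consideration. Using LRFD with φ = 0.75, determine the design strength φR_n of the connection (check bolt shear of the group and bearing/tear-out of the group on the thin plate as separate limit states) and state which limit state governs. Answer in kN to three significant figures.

Bolt shear: A_b = π·16²/4 = 201.1 mm²; R_n = 469 × 201.1 × 3 × 1 / 1000 = 282.9 kN → 0.75 × 282.9 = 212 kN.
Bearing (1.2 l_c t F_u ≤ 2.4 d t F_u): upper limit = 2.4·16·14·400 / 1000 = 215 kN.
  Edge l_c = 25 − 18/2 = 16 → r_n = 107.5 kN; interior l_c = 60 − 18 = 42 → r_n = 215 kN.
  R_n,bearing = 1·107.5 + 2·215 = 537.6 kN → 0.75 × 537.6 = 403 kN.
Bolt shear governs: 212 kN.

212 kN (bolt shear governs)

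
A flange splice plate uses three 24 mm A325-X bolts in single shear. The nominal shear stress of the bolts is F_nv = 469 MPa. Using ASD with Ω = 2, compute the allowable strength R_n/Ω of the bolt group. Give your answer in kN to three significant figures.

A_b = π × 24² / 4 = 452.4 mm².
R_n = F_nv · A_b · n · n_s = 469 × 452.4 × 3 × 1 / 1000 = 636.5 kN.
Allowable strength R_n/Ω = 636.5 / 2 = 318 kN.

318 kN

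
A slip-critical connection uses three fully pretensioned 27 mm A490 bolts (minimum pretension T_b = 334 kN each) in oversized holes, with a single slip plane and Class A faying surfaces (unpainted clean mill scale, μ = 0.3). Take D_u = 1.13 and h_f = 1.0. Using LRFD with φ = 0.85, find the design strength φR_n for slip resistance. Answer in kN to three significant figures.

289 kN

R_n = μ · D_u · h_f · T_b · n_s · n_b = 0.3 × 1.13 × 1.0 × 334 × 1 × 3 = 339.7 kN.
Design strength φR_n = 0.85 × 339.7 = 289 kN.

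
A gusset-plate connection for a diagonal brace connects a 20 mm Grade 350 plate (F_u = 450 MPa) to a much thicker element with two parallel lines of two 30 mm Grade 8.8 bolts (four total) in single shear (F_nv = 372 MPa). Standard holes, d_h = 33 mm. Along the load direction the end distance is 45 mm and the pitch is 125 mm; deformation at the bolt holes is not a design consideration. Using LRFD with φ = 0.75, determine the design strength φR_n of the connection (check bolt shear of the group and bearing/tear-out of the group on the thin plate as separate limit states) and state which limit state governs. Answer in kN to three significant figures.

789 kN (bolt shear governs)

Bolt shear: A_b = π·30²/4 = 706.9 mm²; R_n = 372 × 706.9 × 4 × 1 / 1000 = 1052 kN → 0.75 × 1052 = 789 kN.
Bearing (1.5 l_c t F_u ≤ 3.0 d t F_u): upper limit = 3.0·30·20·450 / 1000 = 810 kN.
  Edge l_c = 45 − 33/2 = 28.5 → r_n = 384.8 kN; interior l_c = 125 − 33 = 92 → r_n = 810 kN.
  R_n,bearing = 2·384.8 + 2·810 = 2390 kN → 0.75 × 2390 = 1790 kN.
Bolt shear governs: 789 kN.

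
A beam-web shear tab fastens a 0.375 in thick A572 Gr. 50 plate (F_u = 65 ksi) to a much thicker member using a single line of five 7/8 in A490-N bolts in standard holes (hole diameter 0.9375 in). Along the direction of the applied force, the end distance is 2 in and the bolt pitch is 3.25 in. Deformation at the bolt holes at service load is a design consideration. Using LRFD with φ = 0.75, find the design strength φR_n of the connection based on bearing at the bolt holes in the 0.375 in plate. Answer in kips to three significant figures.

187 kips

Per bolt r_n = 1.2 l_c t F_u ≤ 2.4 d t F_u; upper limit = 2.4 × 0.875 × 0.375 × 65 = 51.19 kips.
Edge bolt: l_c = 2 − 0.9375/2 = 1.531 in → 1.2 × 1.531 × 0.375 × 65 = 44.79 → r_n = 44.79 kips.
Interior bolts: l_c = 3.25 − 0.9375 = 2.312 in → 1.2 × 2.312 × 0.375 × 65 = 67.64 → r_n = 51.19 kips.
R_n = 1 × 44.79 + 4 × 51.19 = 249.5 kips.
Design strength φR_n = 0.75 × 249.5 = 187 kips.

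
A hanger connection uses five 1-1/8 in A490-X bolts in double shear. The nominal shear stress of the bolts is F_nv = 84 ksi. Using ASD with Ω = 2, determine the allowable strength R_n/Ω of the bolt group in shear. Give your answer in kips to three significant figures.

417 kips

A_b = π × 1.125² / 4 = 0.994 in².
R_n = F_nv · A_b · n · n_s = 84 × 0.994 × 5 × 2 = 835 kips.
Allowable strength R_n/Ω = 835 / 2 = 417 kips.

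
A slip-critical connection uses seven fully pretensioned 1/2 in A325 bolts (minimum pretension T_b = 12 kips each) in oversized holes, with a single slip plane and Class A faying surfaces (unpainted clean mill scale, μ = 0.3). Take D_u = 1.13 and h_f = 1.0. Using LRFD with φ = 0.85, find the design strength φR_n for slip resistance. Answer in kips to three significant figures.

R_n = μ · D_u · h_f · T_b · n_s · n_b = 0.3 × 1.13 × 1.0 × 12 × 1 × 7 = 28.48 kips.
Design strength φR_n = 0.85 × 28.48 = 24.2 kips.

24.2 kips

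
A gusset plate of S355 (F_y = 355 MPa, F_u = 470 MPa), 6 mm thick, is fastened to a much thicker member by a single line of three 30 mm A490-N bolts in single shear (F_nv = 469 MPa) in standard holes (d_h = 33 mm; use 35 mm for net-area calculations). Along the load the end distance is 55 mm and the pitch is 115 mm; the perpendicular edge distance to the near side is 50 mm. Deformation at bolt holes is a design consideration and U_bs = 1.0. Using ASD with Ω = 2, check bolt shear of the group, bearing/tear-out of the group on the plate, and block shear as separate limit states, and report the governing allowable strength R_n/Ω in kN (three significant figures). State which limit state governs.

213 kN (block shear governs)

Bolt shear: A_b = π·30²/4 = 706.9 mm²; R_n = 469 × 706.9 × 3 × 1 / 1000 = 994.5 kN → 994.5 / 2 = 497 kN.
Bearing: edge l_c = 38.5, r_n = 130.3 kN; interior l_c = 82, r_n = 203 kN; R_n = 130.3 + 2·203 = 536.4 kN → 268 kN.
Block shear: A_gv = 1710, A_nv = 1185, A_nt = 195 mm²; R_n = min(0.6F_uA_nv, 0.6F_yA_gv) + U_bs·F_u·A_nt = 425.8 kN → 213 kN.
Block shear governs: 213 kN.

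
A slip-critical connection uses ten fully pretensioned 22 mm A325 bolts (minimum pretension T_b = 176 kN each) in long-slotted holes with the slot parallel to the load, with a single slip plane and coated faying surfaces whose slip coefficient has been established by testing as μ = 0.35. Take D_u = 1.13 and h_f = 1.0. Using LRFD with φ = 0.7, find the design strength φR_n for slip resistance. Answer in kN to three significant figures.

R_n = μ · D_u · h_f · T_b · n_s · n_b = 0.35 × 1.13 × 1.0 × 176 × 1 × 10 = 696.1 kN.
Design strength φR_n = 0.7 × 696.1 = 487 kN.

487 kN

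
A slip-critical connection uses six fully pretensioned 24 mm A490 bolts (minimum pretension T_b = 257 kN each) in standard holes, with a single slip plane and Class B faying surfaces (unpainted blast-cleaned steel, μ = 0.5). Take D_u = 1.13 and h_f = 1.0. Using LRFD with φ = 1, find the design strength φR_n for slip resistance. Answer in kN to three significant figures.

R_n = μ · D_u · h_f · T_b · n_s · n_b = 0.5 × 1.13 × 1.0 × 257 × 1 × 6 = 871.2 kN.
Design strength φR_n = 1 × 871.2 = 871 kN.

871 kN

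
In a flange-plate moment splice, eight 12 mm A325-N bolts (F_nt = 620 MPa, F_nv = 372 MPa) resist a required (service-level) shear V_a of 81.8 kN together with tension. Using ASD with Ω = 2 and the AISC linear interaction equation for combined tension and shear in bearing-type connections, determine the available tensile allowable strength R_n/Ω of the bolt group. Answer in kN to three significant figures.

228 kN

A_b = π·12²/4 = 113.1 mm²; f_rv = 81.8 × 1000 / (8 × 113.1) = 90.41 MPa.
F'_nt = 1.3 F_nt − (Ω F_nt / F_nv) f_rv = 1.3·620 − (2·620/372)·90.41 = 504.6 MPa, capped at F_nt → F'_nt = 504.6 MPa.
R_n = F'_nt · A_b · n = 504.6 × 113.1 × 8 / 1000 = 456.6 kN.
Allowable strength R_n/Ω = 456.6 / 2 = 228 kN.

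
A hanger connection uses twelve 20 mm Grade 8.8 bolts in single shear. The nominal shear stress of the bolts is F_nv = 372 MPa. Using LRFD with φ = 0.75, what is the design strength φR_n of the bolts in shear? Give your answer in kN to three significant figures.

1050 kN

A_b = π × 20² / 4 = 314.2 mm².
R_n = F_nv · A_b · n · n_s = 372 × 314.2 × 12 × 1 / 1000 = 1402 kN.
Design strength φR_n = 0.75 × 1402 = 1050 kN.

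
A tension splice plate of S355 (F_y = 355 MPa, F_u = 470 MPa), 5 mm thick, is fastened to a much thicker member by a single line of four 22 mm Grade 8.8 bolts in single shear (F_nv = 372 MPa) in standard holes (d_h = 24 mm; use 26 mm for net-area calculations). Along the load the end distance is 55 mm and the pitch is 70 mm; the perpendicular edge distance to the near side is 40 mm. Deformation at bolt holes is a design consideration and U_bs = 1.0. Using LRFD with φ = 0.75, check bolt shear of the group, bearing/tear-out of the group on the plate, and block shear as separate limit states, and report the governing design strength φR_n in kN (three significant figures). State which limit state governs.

Bolt shear: A_b = π·22²/4 = 380.1 mm²; R_n = 372 × 380.1 × 4 × 1 / 1000 = 565.6 kN → 0.75 × 565.6 = 424 kN.
Bearing: edge l_c = 43, r_n = 121.3 kN; interior l_c = 46, r_n = 124.1 kN; R_n = 121.3 + 3·124.1 = 493.5 kN → 370 kN.
Block shear: A_gv = 1325, A_nv = 870, A_nt = 135 mm²; R_n = min(0.6F_uA_nv, 0.6F_yA_gv) + U_bs·F_u·A_nt = 308.8 kN → 232 kN.
Block shear governs: 232 kN.

232 kN (block shear governs)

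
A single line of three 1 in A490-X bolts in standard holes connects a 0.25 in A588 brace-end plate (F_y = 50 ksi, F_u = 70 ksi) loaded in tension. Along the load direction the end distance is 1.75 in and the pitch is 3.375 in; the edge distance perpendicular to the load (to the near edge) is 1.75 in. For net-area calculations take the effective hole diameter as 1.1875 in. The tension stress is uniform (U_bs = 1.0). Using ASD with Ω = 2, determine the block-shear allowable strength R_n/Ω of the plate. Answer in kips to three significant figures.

39.2 kips

Shear plane L_v = 1.75 + 2·3.375 = 8.5 in; A_gv = 8.5 × 0.25 = 2.125 in².
A_nv = (8.5 − 2.5·1.1875) × 0.25 = 1.383 in².
A_nt = (1.75 − 0.5·1.1875) × 0.25 = 0.2891 in².
0.6 F_u A_nv = 58.08 kips; 0.6 F_y A_gv = 63.75 kips → shear rupture governs the shear term.
R_n = 58.08 + 1.0 × 70 × 0.2891 = 78.31 kips.
Allowable strength R_n/Ω = 78.31 / 2 = 39.2 kips.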